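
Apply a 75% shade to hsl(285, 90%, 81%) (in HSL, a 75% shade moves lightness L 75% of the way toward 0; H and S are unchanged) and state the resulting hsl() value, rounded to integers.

hsl(285, 90%, 20%)

L moves 75% from 81 toward 0: 81 − 60.75 = 20.25 → 20.
H and S are unchanged.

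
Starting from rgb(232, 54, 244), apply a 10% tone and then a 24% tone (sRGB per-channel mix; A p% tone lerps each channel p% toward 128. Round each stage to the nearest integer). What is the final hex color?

#c74dcf

Per channel, c → c + 0.1(128 − c):
  R: 232 − 10.4 = 221.6 → 222
  G: 54 + 0.1×(128−54) = 54 + 7.4 = 61.4 → 61
  B: 244 − 11.6 = 232.4 → 232
After the tone: rgb(222, 61, 232) = #de3de8.
Lerp each channel 24% toward 128:
  R: 222 − 22.56 = 199.44 → 199
  G: 61 + 16.08 = 77.08 → 77
  B: 232 − 24.96 = 207.04 → 207
rgb(199, 77, 207) = #c74dcf.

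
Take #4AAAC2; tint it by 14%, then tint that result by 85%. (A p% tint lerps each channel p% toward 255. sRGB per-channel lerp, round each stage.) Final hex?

#4AAAC2 is rgb(74, 170, 194).
Per channel, c → c + 0.14(255 − c):
  R: 74 + 25.34 = 99.34 → 99
  G: 170 + 11.9 = 181.9 → 182
  B: 194 + 8.54 = 202.54 → 203
After the tint: rgb(99, 182, 203) = #63B6CB.
Lerp each channel 85% toward 255:
  R: 99 + 0.85×(255−99) = 99 + 132.6 = 231.6 → 232
  G: 182 + 62.05 = 244.05 → 244
  B: 203 + 0.85×(255−203) = 203 + 44.2 = 247.2 → 247
rgb(232, 244, 247) = #E8F4F7.

#E8F4F7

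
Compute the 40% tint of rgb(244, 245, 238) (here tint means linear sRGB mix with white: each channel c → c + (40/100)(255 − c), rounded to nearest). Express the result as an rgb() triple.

Per channel, c → c + 0.4(255 − c):
  R: 244 + 0.4×(255−244) = 244 + 4.4 = 248.4 → 248
  G: 245 + 4 = 249 → 249
  B: 238 + 6.8 = 244.8 → 245

rgb(248, 249, 245)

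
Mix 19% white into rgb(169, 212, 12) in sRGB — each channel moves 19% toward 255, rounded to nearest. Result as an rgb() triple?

Lerp each channel 19% toward 255:
  R: 169 + 16.34 = 185.34 → 185
  G: 212 + 0.19×(255−212) = 212 + 8.17 = 220.17 → 220
  B: 12 + 0.19×(255−12) = 12 + 46.17 = 58.17 → 58

rgb(185, 220, 58)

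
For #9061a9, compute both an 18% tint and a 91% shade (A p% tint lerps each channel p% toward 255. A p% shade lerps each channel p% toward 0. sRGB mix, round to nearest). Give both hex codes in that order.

#9061a9 is rgb(144, 97, 169).
18% tint:
  R: 144 + 0.18×(255−144) = 144 + 19.98 = 163.98 → 164
  G: 97 + 0.18×(255−97) = 97 + 28.44 = 125.44 → 125
  B: 169 + 0.18×(255−169) = 169 + 15.48 = 184.48 → 184
  → #a47db8
91% shade:
  R: 144 − 131.04 = 12.96 → 13
  G: 97 − 88.27 = 8.73 → 9
  B: 169 + 0.91×(0−169) = 169 − 153.79 = 15.21 → 15
  → #0d090f

#a47db8, #0d090f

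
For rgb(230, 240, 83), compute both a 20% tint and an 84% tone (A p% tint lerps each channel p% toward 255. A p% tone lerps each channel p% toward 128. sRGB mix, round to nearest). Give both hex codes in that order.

20% tint:
  R: 230 + 0.2×(255−230) = 230 + 5 = 235 → 235
  G: 240 + 3 = 243 → 243
  B: 83 + 34.4 = 117.4 → 117
  → #ebf375
84% tone:
  R: 230 + 0.84×(128−230) = 230 − 85.68 = 144.32 → 144
  G: 240 + 0.84×(128−240) = 240 − 94.08 = 145.92 → 146
  B: 83 + 0.84×(128−83) = 83 + 37.8 = 120.8 → 121
  → #909279

#ebf375, #909279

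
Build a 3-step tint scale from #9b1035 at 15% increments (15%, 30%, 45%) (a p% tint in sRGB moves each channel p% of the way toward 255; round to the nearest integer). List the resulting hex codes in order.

#9b1035 is rgb(155, 16, 53).
15%: (155 + 15 = 170→170, 16 + 35.85 = 51.85→52, 53 + 30.3 = 83.3→83) → #aa3453
30%: (155 + 30 = 185→185, 16 + 71.7 = 87.7→88, 53 + 60.6 = 113.6→114) → #b95872
45%: (155 + 45 = 200→200, 16 + 107.55 = 123.55→124, 53 + 90.9 = 143.9→144) → #c87c90

#aa3453, #b95872, #c87c90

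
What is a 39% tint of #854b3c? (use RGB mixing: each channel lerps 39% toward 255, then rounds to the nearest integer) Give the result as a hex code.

#854b3c is rgb(133, 75, 60).
Lerp each channel 39% toward 255:
  R: 133 + 0.39×(255−133) = 133 + 47.58 = 180.58 → 181
  G: 75 + 0.39×(255−75) = 75 + 70.2 = 145.2 → 145
  B: 60 + 76.05 = 136.05 → 136
rgb(181, 145, 136) = #b59188.

#b59188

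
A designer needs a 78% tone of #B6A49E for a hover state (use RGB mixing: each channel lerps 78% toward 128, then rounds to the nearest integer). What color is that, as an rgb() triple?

rgb(140, 136, 135)

#B6A49E is rgb(182, 164, 158).
Lerp each channel 78% toward 128:
  R: 182 + 0.78×(128−182) = 182 − 42.12 = 139.88 → 140
  G: 164 − 28.08 = 135.92 → 136
  B: 158 + 0.78×(128−158) = 158 − 23.4 = 134.6 → 135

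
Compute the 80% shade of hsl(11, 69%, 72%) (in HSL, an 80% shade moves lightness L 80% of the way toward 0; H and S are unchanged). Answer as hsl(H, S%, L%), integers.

L moves 80% from 72 toward 0: 72 − 57.6 = 14.4 → 14.
H and S are unchanged.

hsl(11, 69%, 14%)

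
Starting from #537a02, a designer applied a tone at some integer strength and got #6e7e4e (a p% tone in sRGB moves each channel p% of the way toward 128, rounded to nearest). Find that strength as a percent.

60%

#537a02 is rgb(83, 122, 2); #6e7e4e is rgb(110, 126, 78).
On the B channel (widest range): 78 ≈ 2 + (p/100)(128 − 2), so p ≈ 100×(78 − 2)/(128 − 2) = 7600/126 = 60.32.
p = 60 reproduces all three channels after rounding.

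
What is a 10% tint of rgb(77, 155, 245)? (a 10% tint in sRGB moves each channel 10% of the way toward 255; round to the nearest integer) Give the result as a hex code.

Lerp each channel 10% toward 255:
  R: 77 + 17.8 = 94.8 → 95
  G: 155 + 0.1×(255−155) = 155 + 10 = 165 → 165
  B: 245 + 1 = 246 → 246
rgb(95, 165, 246) = #5FA5F6.

#5FA5F6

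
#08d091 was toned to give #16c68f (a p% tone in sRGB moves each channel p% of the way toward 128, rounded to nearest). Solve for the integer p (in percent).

#08d091 is rgb(8, 208, 145); #16c68f is rgb(22, 198, 143).
On the R channel (widest range): 22 ≈ 8 + (p/100)(128 − 8), so p ≈ 100×(22 − 8)/(128 − 8) = 1400/120 = 11.67.
p = 12 reproduces all three channels after rounding.

12%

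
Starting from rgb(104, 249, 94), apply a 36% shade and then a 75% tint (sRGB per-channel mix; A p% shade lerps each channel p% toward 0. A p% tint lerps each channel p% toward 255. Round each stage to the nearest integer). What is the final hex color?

Per channel, c → c + 0.36(0 − c):
  R: 104 + 0.36×(0−104) = 104 − 37.44 = 66.56 → 67
  G: 249 − 89.64 = 159.36 → 159
  B: 94 + 0.36×(0−94) = 94 − 33.84 = 60.16 → 60
After the shade: rgb(67, 159, 60) = #439F3C.
A 75% tint moves each channel 75% toward 255:
  R: 67 + 141 = 208 → 208
  G: 159 + 0.75×(255−159) = 159 + 72 = 231 → 231
  B: 60 + 146.25 = 206.25 → 206
rgb(208, 231, 206) = #D0E7CE.

#D0E7CE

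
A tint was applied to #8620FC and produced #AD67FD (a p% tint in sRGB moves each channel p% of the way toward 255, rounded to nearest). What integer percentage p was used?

#8620FC is rgb(134, 32, 252); #AD67FD is rgb(173, 103, 253).
On the G channel (widest range): 103 ≈ 32 + (p/100)(255 − 32), so p ≈ 100×(103 − 32)/(255 − 32) = 7100/223 = 31.84.
p = 32 reproduces all three channels after rounding.

32%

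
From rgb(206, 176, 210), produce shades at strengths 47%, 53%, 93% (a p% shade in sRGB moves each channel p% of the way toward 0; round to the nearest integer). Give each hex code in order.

47%: (206 − 96.82 = 109.18→109, 176 − 82.72 = 93.28→93, 210 − 98.7 = 111.3→111) → #6D5D6F
53%: (206 − 109.18 = 96.82→97, 176 − 93.28 = 82.72→83, 210 − 111.3 = 98.7→99) → #615363
93%: (206 − 191.58 = 14.42→14, 176 − 163.68 = 12.32→12, 210 − 195.3 = 14.7→15) → #0E0C0F

#6D5D6F, #615363, #0E0C0F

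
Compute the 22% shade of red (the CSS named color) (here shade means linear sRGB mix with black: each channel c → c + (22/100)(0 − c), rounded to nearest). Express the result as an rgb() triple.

CSS red is rgb(255, 0, 0).
Per channel, c → c + 0.22(0 − c):
  R: 255 + 0.22×(0−255) = 255 − 56.1 = 198.9 → 199
  G: 0 + 0 = 0 → 0
  B: 0 + 0 = 0 → 0

rgb(199, 0, 0)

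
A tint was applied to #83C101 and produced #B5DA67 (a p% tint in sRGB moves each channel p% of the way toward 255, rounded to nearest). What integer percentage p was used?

#83C101 is rgb(131, 193, 1); #B5DA67 is rgb(181, 218, 103).
On the B channel (widest range): 103 ≈ 1 + (p/100)(255 − 1), so p ≈ 100×(103 − 1)/(255 − 1) = 10200/254 = 40.16.
p = 40 reproduces all three channels after rounding.

40%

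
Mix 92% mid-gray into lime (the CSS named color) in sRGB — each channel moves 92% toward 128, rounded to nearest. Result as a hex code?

CSS lime is rgb(0, 255, 0).
A 92% tone moves each channel 92% toward 128:
  R: 0 + 0.92×(128−0) = 0 + 117.76 = 117.76 → 118
  G: 255 − 116.84 = 138.16 → 138
  B: 0 + 0.92×(128−0) = 0 + 117.76 = 117.76 → 118
rgb(118, 138, 118) = #768a76.

#768a76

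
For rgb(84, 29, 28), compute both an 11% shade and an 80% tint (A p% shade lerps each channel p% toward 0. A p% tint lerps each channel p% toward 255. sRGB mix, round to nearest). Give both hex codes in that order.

#4B1A19, #DDD2D2

11% shade:
  R: 84 + 0.11×(0−84) = 84 − 9.24 = 74.76 → 75
  G: 29 + 0.11×(0−29) = 29 − 3.19 = 25.81 → 26
  B: 28 + 0.11×(0−28) = 28 − 3.08 = 24.92 → 25
  → #4B1A19
80% tint:
  R: 84 + 0.8×(255−84) = 84 + 136.8 = 220.8 → 221
  G: 29 + 0.8×(255−29) = 29 + 180.8 = 209.8 → 210
  B: 28 + 181.6 = 209.6 → 210
  → #DDD2D2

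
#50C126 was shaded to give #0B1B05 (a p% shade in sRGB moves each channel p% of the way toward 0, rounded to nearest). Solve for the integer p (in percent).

86%

#50C126 is rgb(80, 193, 38); #0B1B05 is rgb(11, 27, 5).
On the G channel (widest range): 27 ≈ 193 + (p/100)(0 − 193), so p ≈ 100×(27 − 193)/(0 − 193) = -16600/-193 = 86.01.
p = 86 reproduces all three channels after rounding.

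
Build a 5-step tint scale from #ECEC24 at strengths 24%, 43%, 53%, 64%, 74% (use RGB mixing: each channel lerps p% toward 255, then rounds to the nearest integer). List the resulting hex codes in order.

#ECEC24 is rgb(236, 236, 36).
24%: (236 + 4.56 = 240.56→241, 236 + 4.56 = 240.56→241, 36 + 52.56 = 88.56→89) → #F1F159
43%: (236 + 8.17 = 244.17→244, 236 + 8.17 = 244.17→244, 36 + 94.17 = 130.17→130) → #F4F482
53%: (236 + 10.07 = 246.07→246, 236 + 10.07 = 246.07→246, 36 + 116.07 = 152.07→152) → #F6F698
64%: (236 + 12.16 = 248.16→248, 236 + 12.16 = 248.16→248, 36 + 140.16 = 176.16→176) → #F8F8B0
74%: (236 + 14.06 = 250.06→250, 236 + 14.06 = 250.06→250, 36 + 162.06 = 198.06→198) → #FAFAC6

#F1F159, #F4F482, #F6F698, #F8F8B0, #FAFAC6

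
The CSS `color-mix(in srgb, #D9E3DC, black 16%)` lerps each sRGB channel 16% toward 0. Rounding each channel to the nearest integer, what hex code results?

#D9E3DC is rgb(217, 227, 220).
A 16% shade moves each channel 16% toward 0:
  R: 217 + 0.16×(0−217) = 217 − 34.72 = 182.28 → 182
  G: 227 + 0.16×(0−227) = 227 − 36.32 = 190.68 → 191
  B: 220 + 0.16×(0−220) = 220 − 35.2 = 184.8 → 185
rgb(182, 191, 185) = #B6BFB9.

#B6BFB9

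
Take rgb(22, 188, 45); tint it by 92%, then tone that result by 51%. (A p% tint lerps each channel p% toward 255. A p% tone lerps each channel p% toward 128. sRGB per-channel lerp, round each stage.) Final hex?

#B5BCB6

Lerp each channel 92% toward 255:
  R: 22 + 0.92×(255−22) = 22 + 214.36 = 236.36 → 236
  G: 188 + 61.64 = 249.64 → 250
  B: 45 + 0.92×(255−45) = 45 + 193.2 = 238.2 → 238
After the tint: rgb(236, 250, 238) = #ECFAEE.
Lerp each channel 51% toward 128:
  R: 236 + 0.51×(128−236) = 236 − 55.08 = 180.92 → 181
  G: 250 − 62.22 = 187.78 → 188
  B: 238 − 56.1 = 181.9 → 182
rgb(181, 188, 182) = #B5BCB6.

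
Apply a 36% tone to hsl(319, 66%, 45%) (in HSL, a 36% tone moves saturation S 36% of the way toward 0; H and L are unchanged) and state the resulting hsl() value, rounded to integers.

S moves 36% from 66 toward 0: 66 − 23.76 = 42.24 → 42.
H and L are unchanged.

hsl(319, 42%, 45%)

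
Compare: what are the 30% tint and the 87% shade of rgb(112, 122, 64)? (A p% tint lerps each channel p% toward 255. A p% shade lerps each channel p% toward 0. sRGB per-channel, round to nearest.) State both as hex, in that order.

#9ba279, #0f1008

30% tint:
  R: 112 + 42.9 = 154.9 → 155
  G: 122 + 0.3×(255−122) = 122 + 39.9 = 161.9 → 162
  B: 64 + 0.3×(255−64) = 64 + 57.3 = 121.3 → 121
  → #9ba279
87% shade:
  R: 112 − 97.44 = 14.56 → 15
  G: 122 − 106.14 = 15.86 → 16
  B: 64 − 55.68 = 8.32 → 8
  → #0f1008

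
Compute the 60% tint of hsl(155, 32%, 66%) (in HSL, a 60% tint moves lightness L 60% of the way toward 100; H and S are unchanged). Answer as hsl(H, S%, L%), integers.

hsl(155, 32%, 86%)

L moves 60% from 66 toward 100: 66 + 20.4 = 86.4 → 86.
H and S are unchanged.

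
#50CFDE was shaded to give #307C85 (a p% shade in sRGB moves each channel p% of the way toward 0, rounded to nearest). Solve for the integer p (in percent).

40%

#50CFDE is rgb(80, 207, 222); #307C85 is rgb(48, 124, 133).
On the B channel (widest range): 133 ≈ 222 + (p/100)(0 − 222), so p ≈ 100×(133 − 222)/(0 − 222) = -8900/-222 = 40.09.
p = 40 reproduces all three channels after rounding.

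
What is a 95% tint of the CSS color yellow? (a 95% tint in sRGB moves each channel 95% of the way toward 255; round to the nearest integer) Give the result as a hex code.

CSS yellow is rgb(255, 255, 0).
Lerp each channel 95% toward 255:
  R: 255 + 0 = 255 → 255
  G: 255 + 0 = 255 → 255
  B: 0 + 0.95×(255−0) = 0 + 242.25 = 242.25 → 242
rgb(255, 255, 242) = #fffff2.

#fffff2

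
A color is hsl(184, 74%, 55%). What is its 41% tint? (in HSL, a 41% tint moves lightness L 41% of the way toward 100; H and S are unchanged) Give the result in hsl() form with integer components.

hsl(184, 74%, 73%)

L moves 41% from 55 toward 100: 55 + 18.45 = 73.45 → 73.
H and S are unchanged.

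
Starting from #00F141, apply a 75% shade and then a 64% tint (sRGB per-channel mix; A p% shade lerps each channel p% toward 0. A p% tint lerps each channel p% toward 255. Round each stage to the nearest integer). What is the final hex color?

#A3B9A9

#00F141 is rgb(0, 241, 65).
Per channel, c → c + 0.75(0 − c):
  R: 0 + 0 = 0 → 0
  G: 241 − 180.75 = 60.25 → 60
  B: 65 + 0.75×(0−65) = 65 − 48.75 = 16.25 → 16
After the shade: rgb(0, 60, 16) = #003C10.
Lerp each channel 64% toward 255:
  R: 0 + 163.2 = 163.2 → 163
  G: 60 + 0.64×(255−60) = 60 + 124.8 = 184.8 → 185
  B: 16 + 152.96 = 168.96 → 169
rgb(163, 185, 169) = #A3B9A9.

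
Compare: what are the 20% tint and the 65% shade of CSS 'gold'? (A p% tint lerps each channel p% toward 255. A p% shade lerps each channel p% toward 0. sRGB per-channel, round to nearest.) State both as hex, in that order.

CSS gold is rgb(255, 215, 0).
20% tint:
  R: 255 + 0 = 255 → 255
  G: 215 + 0.2×(255−215) = 215 + 8 = 223 → 223
  B: 0 + 51 = 51 → 51
  → #FFDF33
65% shade:
  R: 255 + 0.65×(0−255) = 255 − 165.75 = 89.25 → 89
  G: 215 − 139.75 = 75.25 → 75
  B: 0 + 0 = 0 → 0
  → #594B00

#FFDF33, #594B00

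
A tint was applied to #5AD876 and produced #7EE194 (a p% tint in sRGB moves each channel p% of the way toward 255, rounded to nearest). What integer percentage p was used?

#5AD876 is rgb(90, 216, 118); #7EE194 is rgb(126, 225, 148).
On the R channel (widest range): 126 ≈ 90 + (p/100)(255 − 90), so p ≈ 100×(126 − 90)/(255 − 90) = 3600/165 = 21.82.
p = 22 reproduces all three channels after rounding.

22%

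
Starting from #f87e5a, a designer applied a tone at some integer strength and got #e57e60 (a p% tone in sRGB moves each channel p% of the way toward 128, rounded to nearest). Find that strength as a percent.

#f87e5a is rgb(248, 126, 90); #e57e60 is rgb(229, 126, 96).
On the R channel (widest range): 229 ≈ 248 + (p/100)(128 − 248), so p ≈ 100×(229 − 248)/(128 − 248) = -1900/-120 = 15.83.
p = 16 reproduces all three channels after rounding.

16%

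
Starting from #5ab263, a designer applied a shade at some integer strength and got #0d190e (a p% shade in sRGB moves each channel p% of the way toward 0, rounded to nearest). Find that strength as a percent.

#5ab263 is rgb(90, 178, 99); #0d190e is rgb(13, 25, 14).
On the G channel (widest range): 25 ≈ 178 + (p/100)(0 − 178), so p ≈ 100×(25 − 178)/(0 − 178) = -15300/-178 = 85.96.
p = 86 reproduces all three channels after rounding.

86%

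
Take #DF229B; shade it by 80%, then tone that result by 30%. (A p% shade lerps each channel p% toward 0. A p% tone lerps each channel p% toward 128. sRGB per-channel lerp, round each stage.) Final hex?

#DF229B is rgb(223, 34, 155).
Per channel, c → c + 0.8(0 − c):
  R: 223 + 0.8×(0−223) = 223 − 178.4 = 44.6 → 45
  G: 34 − 27.2 = 6.8 → 7
  B: 155 + 0.8×(0−155) = 155 − 124 = 31 → 31
After the shade: rgb(45, 7, 31) = #2D071F.
Lerp each channel 30% toward 128:
  R: 45 + 24.9 = 69.9 → 70
  G: 7 + 0.3×(128−7) = 7 + 36.3 = 43.3 → 43
  B: 31 + 0.3×(128−31) = 31 + 29.1 = 60.1 → 60
rgb(70, 43, 60) = #462B3C.

#462B3C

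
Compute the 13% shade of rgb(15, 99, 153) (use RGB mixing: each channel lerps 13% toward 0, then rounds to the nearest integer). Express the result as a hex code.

#0D5685

A 13% shade moves each channel 13% toward 0:
  R: 15 − 1.95 = 13.05 → 13
  G: 99 − 12.87 = 86.13 → 86
  B: 153 − 19.89 = 133.11 → 133
rgb(13, 86, 133) = #0D5685.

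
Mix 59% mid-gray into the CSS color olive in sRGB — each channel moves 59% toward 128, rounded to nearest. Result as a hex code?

#80804c

CSS olive is rgb(128, 128, 0).
Per channel, c → c + 0.59(128 − c):
  R: 128 + 0.59×(128−128) = 128 + 0 = 128 → 128
  G: 128 + 0 = 128 → 128
  B: 0 + 0.59×(128−0) = 0 + 75.52 = 75.52 → 76
rgb(128, 128, 76) = #80804c.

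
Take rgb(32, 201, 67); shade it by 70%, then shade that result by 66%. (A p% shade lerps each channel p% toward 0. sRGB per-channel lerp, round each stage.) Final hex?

Per channel, c → c + 0.7(0 − c):
  R: 32 + 0.7×(0−32) = 32 − 22.4 = 9.6 → 10
  G: 201 − 140.7 = 60.3 → 60
  B: 67 + 0.7×(0−67) = 67 − 46.9 = 20.1 → 20
After the shade: rgb(10, 60, 20) = #0A3C14.
Lerp each channel 66% toward 0:
  R: 10 − 6.6 = 3.4 → 3
  G: 60 + 0.66×(0−60) = 60 − 39.6 = 20.4 → 20
  B: 20 + 0.66×(0−20) = 20 − 13.2 = 6.8 → 7
rgb(3, 20, 7) = #031407.

#031407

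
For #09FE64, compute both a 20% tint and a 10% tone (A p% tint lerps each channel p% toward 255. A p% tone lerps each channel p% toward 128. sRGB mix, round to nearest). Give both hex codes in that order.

#3AFE83, #15F167

#09FE64 is rgb(9, 254, 100).
20% tint:
  R: 9 + 49.2 = 58.2 → 58
  G: 254 + 0.2 = 254.2 → 254
  B: 100 + 0.2×(255−100) = 100 + 31 = 131 → 131
  → #3AFE83
10% tone:
  R: 9 + 11.9 = 20.9 → 21
  G: 254 − 12.6 = 241.4 → 241
  B: 100 + 0.1×(128−100) = 100 + 2.8 = 102.8 → 103
  → #15F167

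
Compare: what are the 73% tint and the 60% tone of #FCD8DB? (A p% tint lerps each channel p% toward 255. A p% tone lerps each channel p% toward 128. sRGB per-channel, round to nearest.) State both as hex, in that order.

#FCD8DB is rgb(252, 216, 219).
73% tint:
  R: 252 + 2.19 = 254.19 → 254
  G: 216 + 0.73×(255−216) = 216 + 28.47 = 244.47 → 244
  B: 219 + 0.73×(255−219) = 219 + 26.28 = 245.28 → 245
  → #FEF4F5
60% tone:
  R: 252 + 0.6×(128−252) = 252 − 74.4 = 177.6 → 178
  G: 216 + 0.6×(128−216) = 216 − 52.8 = 163.2 → 163
  B: 219 + 0.6×(128−219) = 219 − 54.6 = 164.4 → 164
  → #B2A3A4

#FEF4F5, #B2A3A4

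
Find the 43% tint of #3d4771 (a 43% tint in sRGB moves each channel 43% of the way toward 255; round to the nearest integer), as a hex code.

#9096ae

#3d4771 is rgb(61, 71, 113).
Lerp each channel 43% toward 255:
  R: 61 + 0.43×(255−61) = 61 + 83.42 = 144.42 → 144
  G: 71 + 0.43×(255−71) = 71 + 79.12 = 150.12 → 150
  B: 113 + 61.06 = 174.06 → 174
rgb(144, 150, 174) = #9096ae.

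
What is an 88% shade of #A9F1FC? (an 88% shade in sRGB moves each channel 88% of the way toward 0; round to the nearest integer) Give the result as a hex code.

#A9F1FC is rgb(169, 241, 252).
An 88% shade moves each channel 88% toward 0:
  R: 169 − 148.72 = 20.28 → 20
  G: 241 + 0.88×(0−241) = 241 − 212.08 = 28.92 → 29
  B: 252 + 0.88×(0−252) = 252 − 221.76 = 30.24 → 30
rgb(20, 29, 30) = #141D1E.

#141D1E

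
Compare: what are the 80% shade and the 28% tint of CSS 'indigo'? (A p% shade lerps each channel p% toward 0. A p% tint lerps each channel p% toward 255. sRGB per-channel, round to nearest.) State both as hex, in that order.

#0F001A, #7D47A5

CSS indigo is rgb(75, 0, 130).
80% shade:
  R: 75 − 60 = 15 → 15
  G: 0 + 0 = 0 → 0
  B: 130 + 0.8×(0−130) = 130 − 104 = 26 → 26
  → #0F001A
28% tint:
  R: 75 + 0.28×(255−75) = 75 + 50.4 = 125.4 → 125
  G: 0 + 71.4 = 71.4 → 71
  B: 130 + 35 = 165 → 165
  → #7D47A5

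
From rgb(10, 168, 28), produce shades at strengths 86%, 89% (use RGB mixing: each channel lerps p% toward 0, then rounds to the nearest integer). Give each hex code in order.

#011804, #011203

86%: (10 − 8.6 = 1.4→1, 168 − 144.48 = 23.52→24, 28 − 24.08 = 3.92→4) → #011804
89%: (10 − 8.9 = 1.1→1, 168 − 149.52 = 18.48→18, 28 − 24.92 = 3.08→3) → #011203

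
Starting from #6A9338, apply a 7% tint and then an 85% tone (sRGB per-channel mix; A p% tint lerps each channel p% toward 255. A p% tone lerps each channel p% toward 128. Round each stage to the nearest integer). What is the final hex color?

#7E8477

#6A9338 is rgb(106, 147, 56).
Per channel, c → c + 0.07(255 − c):
  R: 106 + 0.07×(255−106) = 106 + 10.43 = 116.43 → 116
  G: 147 + 0.07×(255−147) = 147 + 7.56 = 154.56 → 155
  B: 56 + 13.93 = 69.93 → 70
After the tint: rgb(116, 155, 70) = #749B46.
Per channel, c → c + 0.85(128 − c):
  R: 116 + 0.85×(128−116) = 116 + 10.2 = 126.2 → 126
  G: 155 + 0.85×(128−155) = 155 − 22.95 = 132.05 → 132
  B: 70 + 49.3 = 119.3 → 119
rgb(126, 132, 119) = #7E8477.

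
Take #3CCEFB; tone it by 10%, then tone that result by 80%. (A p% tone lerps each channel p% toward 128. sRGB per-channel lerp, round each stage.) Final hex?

#3CCEFB is rgb(60, 206, 251).
Lerp each channel 10% toward 128:
  R: 60 + 0.1×(128−60) = 60 + 6.8 = 66.8 → 67
  G: 206 − 7.8 = 198.2 → 198
  B: 251 + 0.1×(128−251) = 251 − 12.3 = 238.7 → 239
After the tone: rgb(67, 198, 239) = #43C6EF.
An 80% tone moves each channel 80% toward 128:
  R: 67 + 48.8 = 115.8 → 116
  G: 198 + 0.8×(128−198) = 198 − 56 = 142 → 142
  B: 239 + 0.8×(128−239) = 239 − 88.8 = 150.2 → 150
rgb(116, 142, 150) = #748E96.

#748E96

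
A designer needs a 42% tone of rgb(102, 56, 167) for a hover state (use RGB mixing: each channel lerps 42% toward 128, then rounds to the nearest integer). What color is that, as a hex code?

#715697

Lerp each channel 42% toward 128:
  R: 102 + 10.92 = 112.92 → 113
  G: 56 + 0.42×(128−56) = 56 + 30.24 = 86.24 → 86
  B: 167 + 0.42×(128−167) = 167 − 16.38 = 150.62 → 151
rgb(113, 86, 151) = #715697.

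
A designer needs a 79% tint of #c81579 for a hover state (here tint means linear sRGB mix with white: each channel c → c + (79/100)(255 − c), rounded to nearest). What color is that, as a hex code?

#f3cee3

#c81579 is rgb(200, 21, 121).
Lerp each channel 79% toward 255:
  R: 200 + 0.79×(255−200) = 200 + 43.45 = 243.45 → 243
  G: 21 + 0.79×(255−21) = 21 + 184.86 = 205.86 → 206
  B: 121 + 0.79×(255−121) = 121 + 105.86 = 226.86 → 227
rgb(243, 206, 227) = #f3cee3.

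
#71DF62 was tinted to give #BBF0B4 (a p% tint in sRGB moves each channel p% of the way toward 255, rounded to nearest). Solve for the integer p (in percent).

52%

#71DF62 is rgb(113, 223, 98); #BBF0B4 is rgb(187, 240, 180).
On the B channel (widest range): 180 ≈ 98 + (p/100)(255 − 98), so p ≈ 100×(180 − 98)/(255 − 98) = 8200/157 = 52.23.
p = 52 reproduces all three channels after rounding.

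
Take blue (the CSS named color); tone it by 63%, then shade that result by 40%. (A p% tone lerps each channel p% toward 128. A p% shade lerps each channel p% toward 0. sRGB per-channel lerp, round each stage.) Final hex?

CSS blue is rgb(0, 0, 255).
A 63% tone moves each channel 63% toward 128:
  R: 0 + 0.63×(128−0) = 0 + 80.64 = 80.64 → 81
  G: 0 + 0.63×(128−0) = 0 + 80.64 = 80.64 → 81
  B: 255 − 80.01 = 174.99 → 175
After the tone: rgb(81, 81, 175) = #5151AF.
A 40% shade moves each channel 40% toward 0:
  R: 81 − 32.4 = 48.6 → 49
  G: 81 + 0.4×(0−81) = 81 − 32.4 = 48.6 → 49
  B: 175 − 70 = 105 → 105
rgb(49, 49, 105) = #313169.

#313169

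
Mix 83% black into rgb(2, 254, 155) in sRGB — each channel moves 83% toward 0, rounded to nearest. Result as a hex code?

Lerp each channel 83% toward 0:
  R: 2 + 0.83×(0−2) = 2 − 1.66 = 0.34 → 0
  G: 254 − 210.82 = 43.18 → 43
  B: 155 − 128.65 = 26.35 → 26
rgb(0, 43, 26) = #002b1a.

#002b1a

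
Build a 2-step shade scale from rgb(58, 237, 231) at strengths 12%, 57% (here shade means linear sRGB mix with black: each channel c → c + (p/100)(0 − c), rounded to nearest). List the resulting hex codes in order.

12%: (58 − 6.96 = 51.04→51, 237 − 28.44 = 208.56→209, 231 − 27.72 = 203.28→203) → #33d1cb
57%: (58 − 33.06 = 24.94→25, 237 − 135.09 = 101.91→102, 231 − 131.67 = 99.33→99) → #196663

#33d1cb, #196663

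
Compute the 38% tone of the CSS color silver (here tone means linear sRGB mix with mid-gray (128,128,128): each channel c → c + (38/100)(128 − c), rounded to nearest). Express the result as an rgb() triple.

CSS silver is rgb(192, 192, 192).
Lerp each channel 38% toward 128:
  R: 192 − 24.32 = 167.68 → 168
  G: 192 + 0.38×(128−192) = 192 − 24.32 = 167.68 → 168
  B: 192 + 0.38×(128−192) = 192 − 24.32 = 167.68 → 168

rgb(168, 168, 168)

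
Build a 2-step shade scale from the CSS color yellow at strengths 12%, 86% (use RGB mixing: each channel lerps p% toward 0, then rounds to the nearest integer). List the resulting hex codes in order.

#e0e000, #242400

CSS yellow is rgb(255, 255, 0).
12%: (255 − 30.6 = 224.4→224, 255 − 30.6 = 224.4→224, 0→0) → #e0e000
86%: (255 − 219.3 = 35.7→36, 255 − 219.3 = 35.7→36, 0→0) → #242400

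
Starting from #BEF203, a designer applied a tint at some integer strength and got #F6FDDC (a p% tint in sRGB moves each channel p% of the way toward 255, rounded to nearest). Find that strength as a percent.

86%

#BEF203 is rgb(190, 242, 3); #F6FDDC is rgb(246, 253, 220).
On the B channel (widest range): 220 ≈ 3 + (p/100)(255 − 3), so p ≈ 100×(220 − 3)/(255 − 3) = 21700/252 = 86.11.
p = 86 reproduces all three channels after rounding.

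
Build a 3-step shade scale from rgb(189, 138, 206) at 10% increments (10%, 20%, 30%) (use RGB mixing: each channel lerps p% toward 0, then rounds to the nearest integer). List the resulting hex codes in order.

10%: (189 − 18.9 = 170.1→170, 138 − 13.8 = 124.2→124, 206 − 20.6 = 185.4→185) → #AA7CB9
20%: (189 − 37.8 = 151.2→151, 138 − 27.6 = 110.4→110, 206 − 41.2 = 164.8→165) → #976EA5
30%: (189 − 56.7 = 132.3→132, 138 − 41.4 = 96.6→97, 206 − 61.8 = 144.2→144) → #846190

#AA7CB9, #976EA5, #846190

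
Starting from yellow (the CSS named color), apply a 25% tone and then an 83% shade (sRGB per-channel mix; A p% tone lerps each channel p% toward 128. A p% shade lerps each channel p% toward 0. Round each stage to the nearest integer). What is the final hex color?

#262605

CSS yellow is rgb(255, 255, 0).
Per channel, c → c + 0.25(128 − c):
  R: 255 + 0.25×(128−255) = 255 − 31.75 = 223.25 → 223
  G: 255 − 31.75 = 223.25 → 223
  B: 0 + 0.25×(128−0) = 0 + 32 = 32 → 32
After the tone: rgb(223, 223, 32) = #dfdf20.
An 83% shade moves each channel 83% toward 0:
  R: 223 + 0.83×(0−223) = 223 − 185.09 = 37.91 → 38
  G: 223 + 0.83×(0−223) = 223 − 185.09 = 37.91 → 38
  B: 32 + 0.83×(0−32) = 32 − 26.56 = 5.44 → 5
rgb(38, 38, 5) = #262605.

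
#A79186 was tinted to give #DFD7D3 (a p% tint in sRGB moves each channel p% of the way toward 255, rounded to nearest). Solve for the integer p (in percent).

64%

#A79186 is rgb(167, 145, 134); #DFD7D3 is rgb(223, 215, 211).
On the B channel (widest range): 211 ≈ 134 + (p/100)(255 − 134), so p ≈ 100×(211 − 134)/(255 − 134) = 7700/121 = 63.64.
p = 64 reproduces all three channels after rounding.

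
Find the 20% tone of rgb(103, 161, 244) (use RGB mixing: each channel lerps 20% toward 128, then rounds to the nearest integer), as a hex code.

A 20% tone moves each channel 20% toward 128:
  R: 103 + 5 = 108 → 108
  G: 161 − 6.6 = 154.4 → 154
  B: 244 − 23.2 = 220.8 → 221
rgb(108, 154, 221) = #6C9ADD.

#6C9ADD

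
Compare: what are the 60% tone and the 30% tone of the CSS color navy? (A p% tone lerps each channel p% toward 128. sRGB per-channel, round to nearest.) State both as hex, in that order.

CSS navy is rgb(0, 0, 128).
60% tone:
  R: 0 + 0.6×(128−0) = 0 + 76.8 = 76.8 → 77
  G: 0 + 76.8 = 76.8 → 77
  B: 128 + 0.6×(128−128) = 128 + 0 = 128 → 128
  → #4D4D80
30% tone:
  R: 0 + 0.3×(128−0) = 0 + 38.4 = 38.4 → 38
  G: 0 + 0.3×(128−0) = 0 + 38.4 = 38.4 → 38
  B: 128 + 0.3×(128−128) = 128 + 0 = 128 → 128
  → #262680

#4D4D80, #262680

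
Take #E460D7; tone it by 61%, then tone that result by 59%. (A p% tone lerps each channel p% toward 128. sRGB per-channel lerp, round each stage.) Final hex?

#907B8E

#E460D7 is rgb(228, 96, 215).
A 61% tone moves each channel 61% toward 128:
  R: 228 + 0.61×(128−228) = 228 − 61 = 167 → 167
  G: 96 + 0.61×(128−96) = 96 + 19.52 = 115.52 → 116
  B: 215 + 0.61×(128−215) = 215 − 53.07 = 161.93 → 162
After the tone: rgb(167, 116, 162) = #A774A2.
A 59% tone moves each channel 59% toward 128:
  R: 167 − 23.01 = 143.99 → 144
  G: 116 + 0.59×(128−116) = 116 + 7.08 = 123.08 → 123
  B: 162 + 0.59×(128−162) = 162 − 20.06 = 141.94 → 142
rgb(144, 123, 142) = #907B8E.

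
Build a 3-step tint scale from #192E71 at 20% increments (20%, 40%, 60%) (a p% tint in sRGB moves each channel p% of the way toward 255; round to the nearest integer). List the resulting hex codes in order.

#192E71 is rgb(25, 46, 113).
20%: (25 + 46 = 71→71, 46 + 41.8 = 87.8→88, 113 + 28.4 = 141.4→141) → #47588D
40%: (25 + 92 = 117→117, 46 + 83.6 = 129.6→130, 113 + 56.8 = 169.8→170) → #7582AA
60%: (25 + 138 = 163→163, 46 + 125.4 = 171.4→171, 113 + 85.2 = 198.2→198) → #A3ABC6

#47588D, #7582AA, #A3ABC6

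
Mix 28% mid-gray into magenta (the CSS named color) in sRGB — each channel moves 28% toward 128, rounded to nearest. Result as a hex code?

CSS magenta is rgb(255, 0, 255).
Per channel, c → c + 0.28(128 − c):
  R: 255 − 35.56 = 219.44 → 219
  G: 0 + 0.28×(128−0) = 0 + 35.84 = 35.84 → 36
  B: 255 − 35.56 = 219.44 → 219
rgb(219, 36, 219) = #db24db.

#db24db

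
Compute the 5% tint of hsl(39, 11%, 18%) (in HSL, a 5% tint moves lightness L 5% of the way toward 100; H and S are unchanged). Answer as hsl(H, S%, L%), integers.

L moves 5% from 18 toward 100: 18 + 4.1 = 22.1 → 22.
H and S are unchanged.

hsl(39, 11%, 22%)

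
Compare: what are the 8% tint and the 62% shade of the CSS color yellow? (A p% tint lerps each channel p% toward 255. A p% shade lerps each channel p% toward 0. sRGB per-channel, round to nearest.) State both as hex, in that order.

CSS yellow is rgb(255, 255, 0).
8% tint:
  R: 255 + 0.08×(255−255) = 255 + 0 = 255 → 255
  G: 255 + 0 = 255 → 255
  B: 0 + 0.08×(255−0) = 0 + 20.4 = 20.4 → 20
  → #FFFF14
62% shade:
  R: 255 + 0.62×(0−255) = 255 − 158.1 = 96.9 → 97
  G: 255 + 0.62×(0−255) = 255 − 158.1 = 96.9 → 97
  B: 0 + 0.62×(0−0) = 0 + 0 = 0 → 0
  → #616100

#FFFF14, #616100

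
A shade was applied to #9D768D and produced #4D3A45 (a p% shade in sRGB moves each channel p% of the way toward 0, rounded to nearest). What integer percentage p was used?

51%

#9D768D is rgb(157, 118, 141); #4D3A45 is rgb(77, 58, 69).
On the R channel (widest range): 77 ≈ 157 + (p/100)(0 − 157), so p ≈ 100×(77 − 157)/(0 − 157) = -8000/-157 = 50.96.
p = 51 reproduces all three channels after rounding.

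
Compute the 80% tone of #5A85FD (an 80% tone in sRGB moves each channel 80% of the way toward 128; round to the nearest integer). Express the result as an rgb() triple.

#5A85FD is rgb(90, 133, 253).
An 80% tone moves each channel 80% toward 128:
  R: 90 + 0.8×(128−90) = 90 + 30.4 = 120.4 → 120
  G: 133 + 0.8×(128−133) = 133 − 4 = 129 → 129
  B: 253 + 0.8×(128−253) = 253 − 100 = 153 → 153

rgb(120, 129, 153)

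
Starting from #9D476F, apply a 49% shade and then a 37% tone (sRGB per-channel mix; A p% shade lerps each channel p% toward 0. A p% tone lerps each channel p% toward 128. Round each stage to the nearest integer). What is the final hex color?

#624653

#9D476F is rgb(157, 71, 111).
A 49% shade moves each channel 49% toward 0:
  R: 157 + 0.49×(0−157) = 157 − 76.93 = 80.07 → 80
  G: 71 − 34.79 = 36.21 → 36
  B: 111 − 54.39 = 56.61 → 57
After the shade: rgb(80, 36, 57) = #502439.
Per channel, c → c + 0.37(128 − c):
  R: 80 + 17.76 = 97.76 → 98
  G: 36 + 0.37×(128−36) = 36 + 34.04 = 70.04 → 70
  B: 57 + 26.27 = 83.27 → 83
rgb(98, 70, 83) = #624653.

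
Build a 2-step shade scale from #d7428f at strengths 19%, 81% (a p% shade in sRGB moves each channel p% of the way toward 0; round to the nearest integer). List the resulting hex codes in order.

#ae3574, #290d1b

#d7428f is rgb(215, 66, 143).
19%: (215 − 40.85 = 174.15→174, 66 − 12.54 = 53.46→53, 143 − 27.17 = 115.83→116) → #ae3574
81%: (215 − 174.15 = 40.85→41, 66 − 53.46 = 12.54→13, 143 − 115.83 = 27.17→27) → #290d1b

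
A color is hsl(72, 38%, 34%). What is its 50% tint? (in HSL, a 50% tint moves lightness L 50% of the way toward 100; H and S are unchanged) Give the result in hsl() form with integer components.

hsl(72, 38%, 67%)

L moves 50% from 34 toward 100: 34 + 33 = 67 → 67.
H and S are unchanged.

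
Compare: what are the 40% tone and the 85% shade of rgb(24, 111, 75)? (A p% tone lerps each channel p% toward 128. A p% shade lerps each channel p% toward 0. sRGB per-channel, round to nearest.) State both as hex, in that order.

40% tone:
  R: 24 + 0.4×(128−24) = 24 + 41.6 = 65.6 → 66
  G: 111 + 0.4×(128−111) = 111 + 6.8 = 117.8 → 118
  B: 75 + 0.4×(128−75) = 75 + 21.2 = 96.2 → 96
  → #427660
85% shade:
  R: 24 + 0.85×(0−24) = 24 − 20.4 = 3.6 → 4
  G: 111 + 0.85×(0−111) = 111 − 94.35 = 16.65 → 17
  B: 75 + 0.85×(0−75) = 75 − 63.75 = 11.25 → 11
  → #04110b

#427660, #04110b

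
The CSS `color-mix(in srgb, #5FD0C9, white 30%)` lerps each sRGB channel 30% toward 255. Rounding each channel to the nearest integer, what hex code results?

#5FD0C9 is rgb(95, 208, 201).
A 30% tint moves each channel 30% toward 255:
  R: 95 + 48 = 143 → 143
  G: 208 + 14.1 = 222.1 → 222
  B: 201 + 16.2 = 217.2 → 217
rgb(143, 222, 217) = #8FDED9.

#8FDED9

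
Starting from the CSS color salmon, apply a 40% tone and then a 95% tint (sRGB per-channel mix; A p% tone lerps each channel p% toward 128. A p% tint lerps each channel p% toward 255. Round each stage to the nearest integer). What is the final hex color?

CSS salmon is rgb(250, 128, 114).
A 40% tone moves each channel 40% toward 128:
  R: 250 + 0.4×(128−250) = 250 − 48.8 = 201.2 → 201
  G: 128 + 0.4×(128−128) = 128 + 0 = 128 → 128
  B: 114 + 5.6 = 119.6 → 120
After the tone: rgb(201, 128, 120) = #C98078.
A 95% tint moves each channel 95% toward 255:
  R: 201 + 51.3 = 252.3 → 252
  G: 128 + 120.65 = 248.65 → 249
  B: 120 + 128.25 = 248.25 → 248
rgb(252, 249, 248) = #FCF9F8.

#FCF9F8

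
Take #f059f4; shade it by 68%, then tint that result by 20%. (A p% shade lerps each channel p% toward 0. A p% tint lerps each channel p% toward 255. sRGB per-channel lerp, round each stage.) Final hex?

#f059f4 is rgb(240, 89, 244).
Per channel, c → c + 0.68(0 − c):
  R: 240 − 163.2 = 76.8 → 77
  G: 89 + 0.68×(0−89) = 89 − 60.52 = 28.48 → 28
  B: 244 − 165.92 = 78.08 → 78
After the shade: rgb(77, 28, 78) = #4d1c4e.
Lerp each channel 20% toward 255:
  R: 77 + 0.2×(255−77) = 77 + 35.6 = 112.6 → 113
  G: 28 + 45.4 = 73.4 → 73
  B: 78 + 0.2×(255−78) = 78 + 35.4 = 113.4 → 113
rgb(113, 73, 113) = #714971.

#714971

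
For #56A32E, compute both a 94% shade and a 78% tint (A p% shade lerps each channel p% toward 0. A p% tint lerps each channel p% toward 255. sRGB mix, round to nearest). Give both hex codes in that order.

#56A32E is rgb(86, 163, 46).
94% shade:
  R: 86 + 0.94×(0−86) = 86 − 80.84 = 5.16 → 5
  G: 163 + 0.94×(0−163) = 163 − 153.22 = 9.78 → 10
  B: 46 + 0.94×(0−46) = 46 − 43.24 = 2.76 → 3
  → #050A03
78% tint:
  R: 86 + 131.82 = 217.82 → 218
  G: 163 + 71.76 = 234.76 → 235
  B: 46 + 0.78×(255−46) = 46 + 163.02 = 209.02 → 209
  → #DAEBD1

#050A03, #DAEBD1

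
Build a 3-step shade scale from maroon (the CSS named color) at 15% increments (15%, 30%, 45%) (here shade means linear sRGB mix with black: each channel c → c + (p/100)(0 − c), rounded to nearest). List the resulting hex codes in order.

#6D0000, #5A0000, #460000

CSS maroon is rgb(128, 0, 0).
15%: (128 − 19.2 = 108.8→109, 0→0, 0→0) → #6D0000
30%: (128 − 38.4 = 89.6→90, 0→0, 0→0) → #5A0000
45%: (128 − 57.6 = 70.4→70, 0→0, 0→0) → #460000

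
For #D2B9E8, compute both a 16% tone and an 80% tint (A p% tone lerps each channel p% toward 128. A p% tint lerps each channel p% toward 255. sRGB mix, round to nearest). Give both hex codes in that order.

#C5B0D7, #F6F1FA

#D2B9E8 is rgb(210, 185, 232).
16% tone:
  R: 210 + 0.16×(128−210) = 210 − 13.12 = 196.88 → 197
  G: 185 + 0.16×(128−185) = 185 − 9.12 = 175.88 → 176
  B: 232 + 0.16×(128−232) = 232 − 16.64 = 215.36 → 215
  → #C5B0D7
80% tint:
  R: 210 + 36 = 246 → 246
  G: 185 + 0.8×(255−185) = 185 + 56 = 241 → 241
  B: 232 + 0.8×(255−232) = 232 + 18.4 = 250.4 → 250
  → #F6F1FA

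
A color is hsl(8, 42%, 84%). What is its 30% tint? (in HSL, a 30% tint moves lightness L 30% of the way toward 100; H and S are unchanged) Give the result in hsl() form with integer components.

L moves 30% from 84 toward 100: 84 + 4.8 = 88.8 → 89.
H and S are unchanged.

hsl(8, 42%, 89%)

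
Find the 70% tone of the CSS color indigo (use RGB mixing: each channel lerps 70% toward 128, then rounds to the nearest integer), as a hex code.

CSS indigo is rgb(75, 0, 130).
A 70% tone moves each channel 70% toward 128:
  R: 75 + 37.1 = 112.1 → 112
  G: 0 + 0.7×(128−0) = 0 + 89.6 = 89.6 → 90
  B: 130 + 0.7×(128−130) = 130 − 1.4 = 128.6 → 129
rgb(112, 90, 129) = #705a81.

#705a81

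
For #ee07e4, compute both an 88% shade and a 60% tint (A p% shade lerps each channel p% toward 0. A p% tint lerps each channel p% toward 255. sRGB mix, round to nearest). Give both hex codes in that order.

#ee07e4 is rgb(238, 7, 228).
88% shade:
  R: 238 − 209.44 = 28.56 → 29
  G: 7 + 0.88×(0−7) = 7 − 6.16 = 0.84 → 1
  B: 228 − 200.64 = 27.36 → 27
  → #1d011b
60% tint:
  R: 238 + 0.6×(255−238) = 238 + 10.2 = 248.2 → 248
  G: 7 + 0.6×(255−7) = 7 + 148.8 = 155.8 → 156
  B: 228 + 0.6×(255−228) = 228 + 16.2 = 244.2 → 244
  → #f89cf4

#1d011b, #f89cf4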